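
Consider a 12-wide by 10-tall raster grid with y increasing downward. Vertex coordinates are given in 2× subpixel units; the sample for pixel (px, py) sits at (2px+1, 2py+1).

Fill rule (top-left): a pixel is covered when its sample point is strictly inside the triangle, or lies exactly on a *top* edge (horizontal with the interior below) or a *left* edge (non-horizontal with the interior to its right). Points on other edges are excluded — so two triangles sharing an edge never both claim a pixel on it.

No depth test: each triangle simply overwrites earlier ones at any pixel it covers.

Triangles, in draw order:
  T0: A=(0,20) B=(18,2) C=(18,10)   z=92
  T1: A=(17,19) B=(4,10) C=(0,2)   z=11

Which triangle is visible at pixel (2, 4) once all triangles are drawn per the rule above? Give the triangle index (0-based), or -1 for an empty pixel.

T0:
  2·area = 144
  edge (0, 20)→(18, 2): d=(18,-18) top-left  bias=+0
  edge (18, 2)→(18, 10): d=(0,8) right/bottom  bias=-1
  edge (18, 10)→(0, 20): d=(-18,10) right/bottom  bias=-1
    (9,0)@(19, 1): e=[0,-8,152] → ·  [on edge]
    (8,1)@(17, 3): e=[0,8,136] → █  [on edge]
    (9,1)@(19, 3): e=[36,-8,116] → ·
    (7,2)@(15, 5): e=[0,24,120] → █  [on edge]
    (9,2)@(19, 5): e=[72,-8,80] → ·
    (6,3)@(13, 7): e=[0,40,104] → █  [on edge]
    (9,3)@(19, 7): e=[108,-8,44] → ·
    (5,4)@(11, 9): e=[0,56,88] → █  [on edge]
    (9,4)@(19, 9): e=[144,-8,8] → ·
    (4,5)@(9, 11): e=[0,72,72] → █  [on edge]
    (8,5)@(17, 11): e=[144,8,-8] → ·
    (3,6)@(7, 13): e=[0,88,56] → █  [on edge]
    (2,7)@(5, 15): e=[0,104,40] → █  [on edge]
    (4,7)@(9, 15): e=[72,72,0] → ·  [on edge]
    (1,8)@(3, 17): e=[0,120,24] → █  [on edge]
    (0,9)@(1, 19): e=[0,136,8] → █  [on edge]
  covered (22 px):
    · · · · · · · · · · · ·
    · · · · · · · · █ · · ·
    · · · · · · · █ █ · · ·
    · · · · · · █ █ █ · · ·
    · · · · · █ █ █ █ · · ·
    · · · · █ █ █ █ · · · ·
    · · · █ █ █ · · · · · ·
    · · █ █ · · · · · · · ·
    · █ █ · · · · · · · · ·
    █ · · · · · · · · · · ·
T1:
  2·area = 68
  edge (17, 19)→(4, 10): d=(-13,-9) top-left  bias=+0
  edge (4, 10)→(0, 2): d=(-4,-8) top-left  bias=+0
  edge (0, 2)→(17, 19): d=(17,17) right/bottom  bias=-1
    (0,1)@(1, 3): e=[64,4,0] → ·  [on edge]
    (1,2)@(3, 5): e=[56,12,0] → ·  [on edge]
    (1,3)@(3, 7): e=[30,4,34] → █
    (2,3)@(5, 7): e=[48,20,0] → ·  [on edge]
    (1,4)@(3, 9): e=[4,-4,68] → ·
    (2,4)@(5, 9): e=[22,12,34] → █
    (3,4)@(7, 9): e=[40,28,0] → ·  [on edge]
    (2,5)@(5, 11): e=[-4,4,68] → ·
    (3,5)@(7, 11): e=[14,20,34] → █
    (4,5)@(9, 11): e=[32,36,0] → ·  [on edge]
    (3,6)@(7, 13): e=[-12,12,68] → ·
    (4,6)@(9, 13): e=[6,28,34] → █
    (5,6)@(11, 13): e=[24,44,0] → ·  [on edge]
    (6,7)@(13, 15): e=[16,52,0] → ·  [on edge]
    (7,8)@(15, 17): e=[8,60,0] → ·  [on edge]
    (8,9)@(17, 19): e=[0,68,0] → ·  [on edge]
  covered (4 px):
    · · · · · · · · · · · ·
    · · · · · · · · · · · ·
    · · · · · · · · · · · ·
    · █ · · · · · · · · · ·
    · · █ · · · · · · · · ·
    · · · █ · · · · · · · ·
    · · · · █ · · · · · · ·
    · · · · · · · · · · · ·
    · · · · · · · · · · · ·
    · · · · · · · · · · · ·

Z-buffer (winner per pixel, '.' = empty):
  . . . . . . . . . . . .
  . . . . . . . . 0 . . .
  . . . . . . . 0 0 . . .
  . 1 . . . . 0 0 0 . . .
  . . 1 . . 0 0 0 0 . . .
  . . . 1 0 0 0 0 . . . .
  . . . 0 1 0 . . . . . .
  . . 0 0 . . . . . . . .
  . 0 0 . . . . . . . . .
  0 . . . . . . . . . . .

Result: 1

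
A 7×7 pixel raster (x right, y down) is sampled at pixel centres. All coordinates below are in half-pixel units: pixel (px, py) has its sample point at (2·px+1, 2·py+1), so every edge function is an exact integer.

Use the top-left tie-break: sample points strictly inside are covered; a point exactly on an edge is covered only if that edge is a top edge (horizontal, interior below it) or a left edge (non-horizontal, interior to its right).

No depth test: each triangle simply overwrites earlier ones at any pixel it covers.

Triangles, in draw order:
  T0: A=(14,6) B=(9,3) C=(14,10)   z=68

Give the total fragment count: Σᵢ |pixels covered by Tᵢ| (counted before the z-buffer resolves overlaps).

T0:
  2·area = 20  (B↔C swapped to make it positive)
  edge (14, 6)→(14, 10): d=(0,4) right/bottom  bias=-1
  edge (14, 10)→(9, 3): d=(-5,-7) top-left  bias=+0
  edge (9, 3)→(14, 6): d=(5,3) right/bottom  bias=-1
    (4,1)@(9, 3): e=[20,0,0] → ·  [on edge]
    (5,2)@(11, 5): e=[12,4,4] → #
    (6,2)@(13, 5): e=[4,18,-2] → ·
    (5,3)@(11, 7): e=[12,-6,14] → ·
    (6,3)@(13, 7): e=[4,8,8] → #
    (6,4)@(13, 9): e=[4,-2,18] → ·
  covered (2 px):
    · · · · · · ·
    · · · · · · ·
    · · · · · # ·
    · · · · · · #
    · · · · · · ·
    · · · · · · ·
    · · · · · · ·

Result: 2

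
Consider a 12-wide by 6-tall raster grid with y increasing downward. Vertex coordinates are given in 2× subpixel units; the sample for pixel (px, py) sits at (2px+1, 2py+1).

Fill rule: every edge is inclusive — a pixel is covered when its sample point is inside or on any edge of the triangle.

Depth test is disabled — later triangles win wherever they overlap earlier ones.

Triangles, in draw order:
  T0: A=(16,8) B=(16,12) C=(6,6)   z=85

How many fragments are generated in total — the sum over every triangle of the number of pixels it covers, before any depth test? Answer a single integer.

T0:
  2·area = 40
  edge (16, 8)→(16, 12): d=(0,4) inclusive
  edge (16, 12)→(6, 6): d=(-10,-6) inclusive
  edge (6, 6)→(16, 8): d=(10,2) inclusive
    (0,1)@(1, 3): e=[60,0,-20] → ·  [on edge]
    (0,2)@(1, 5): e=[60,-20,0] → ·  [on edge]
    (4,3)@(9, 7): e=[28,8,4] → █
    (5,3)@(11, 7): e=[20,20,0] → █  [on edge]
    (6,3)@(13, 7): e=[12,32,-4] → ·
    (4,4)@(9, 9): e=[28,-12,24] → ·
    (5,4)@(11, 9): e=[20,0,20] → █  [on edge]
    (6,4)@(13, 9): e=[12,12,16] → █
    (7,4)@(15, 9): e=[4,24,12] → █
    (8,4)@(17, 9): e=[-4,36,8] → ·
    (10,4)@(21, 9): e=[-20,60,0] → ·  [on edge]
    (5,5)@(11, 11): e=[20,-20,40] → ·
  covered (6 px):
    · · · · · · · · · · · ·
    · · · · · · · · · · · ·
    · · · · · · · · · · · ·
    · · · · █ █ · · · · · ·
    · · · · · █ █ █ · · · ·
    · · · · · · · █ · · · ·

Answer: 6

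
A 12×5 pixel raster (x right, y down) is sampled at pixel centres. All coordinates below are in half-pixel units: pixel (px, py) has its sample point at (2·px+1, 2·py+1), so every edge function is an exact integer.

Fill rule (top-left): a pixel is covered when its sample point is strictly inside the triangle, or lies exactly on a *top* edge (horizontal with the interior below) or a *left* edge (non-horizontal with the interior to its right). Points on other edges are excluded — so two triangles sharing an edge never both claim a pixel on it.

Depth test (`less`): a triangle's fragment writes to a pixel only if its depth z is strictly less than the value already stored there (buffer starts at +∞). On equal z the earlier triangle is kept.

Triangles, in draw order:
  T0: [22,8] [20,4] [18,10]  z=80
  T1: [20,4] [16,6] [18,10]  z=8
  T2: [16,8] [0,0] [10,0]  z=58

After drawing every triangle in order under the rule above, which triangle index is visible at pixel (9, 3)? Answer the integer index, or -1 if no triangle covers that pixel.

T0:
  2·area = 20  (B↔C swapped to make it positive)
  edge (22, 8)→(18, 10): d=(-4,2) right/bottom  bias=-1
  edge (18, 10)→(20, 4): d=(2,-6) top-left  bias=+0
  edge (20, 4)→(22, 8): d=(2,4) right/bottom  bias=-1
    (10,0)@(21, 1): e=[30,0,-10] → ·  [on edge]
    (9,3)@(19, 7): e=[10,0,10] → #  [on edge]
    (10,3)@(21, 7): e=[6,12,2] → #
    (11,3)@(23, 7): e=[2,24,-6] → ·
    (9,4)@(19, 9): e=[2,4,14] → #
    (10,4)@(21, 9): e=[-2,16,6] → ·
  covered (3 px):
    · · · · · · · · · · · ·
    · · · · · · · · · · · ·
    · · · · · · · · · · · ·
    · · · · · · · · · # # ·
    · · · · · · · · · # · ·
T1:
  2·area = 20  (B↔C swapped to make it positive)
  edge (20, 4)→(18, 10): d=(-2,6) right/bottom  bias=-1
  edge (18, 10)→(16, 6): d=(-2,-4) top-left  bias=+0
  edge (16, 6)→(20, 4): d=(4,-2) top-left  bias=+0
    (10,0)@(21, 1): e=[0,30,-10] → ·  [on edge]
    (9,2)@(19, 5): e=[4,14,2] → #
    (10,2)@(21, 5): e=[-8,22,6] → ·
    (8,3)@(17, 7): e=[12,2,6] → #
    (9,3)@(19, 7): e=[0,10,10] → ·  [on edge]
    (8,4)@(17, 9): e=[8,-2,14] → ·
  covered (2 px):
    · · · · · · · · · · · ·
    · · · · · · · · · · · ·
    · · · · · · · · · # · ·
    · · · · · · · · # · · ·
    · · · · · · · · · · · ·
T2:
  2·area = 80
  edge (16, 8)→(0, 0): d=(-16,-8) top-left  bias=+0
  edge (0, 0)→(10, 0): d=(10,0) top-left  bias=+0
  edge (10, 0)→(16, 8): d=(6,8) right/bottom  bias=-1
    (1,0)@(3, 1): e=[8,10,62] → #
    (2,0)@(5, 1): e=[24,10,46] → #
    (3,0)@(7, 1): e=[40,10,30] → #
    (4,0)@(9, 1): e=[56,10,14] → #
    (5,0)@(11, 1): e=[72,10,-2] → ·
    (1,1)@(3, 3): e=[-24,30,74] → ·
    (2,1)@(5, 3): e=[-8,30,58] → ·
    (3,1)@(7, 3): e=[8,30,42] → #
    (5,1)@(11, 3): e=[40,30,10] → #
    (6,1)@(13, 3): e=[56,30,-6] → ·
    (3,2)@(7, 5): e=[-24,50,54] → ·
    (4,2)@(9, 5): e=[-8,50,38] → ·
  covered (10 px):
    · # # # # · · · · · · ·
    · · · # # # · · · · · ·
    · · · · · # # · · · · ·
    · · · · · · · # · · · ·
    · · · · · · · · · · · ·

Z-buffer (winner per pixel, '.' = empty):
  . 2 2 2 2 . . . . . . .
  . . . 2 2 2 . . . . . .
  . . . . . 2 2 . . 1 . .
  . . . . . . . 2 1 0 0 .
  . . . . . . . . . 0 . .

Final: 0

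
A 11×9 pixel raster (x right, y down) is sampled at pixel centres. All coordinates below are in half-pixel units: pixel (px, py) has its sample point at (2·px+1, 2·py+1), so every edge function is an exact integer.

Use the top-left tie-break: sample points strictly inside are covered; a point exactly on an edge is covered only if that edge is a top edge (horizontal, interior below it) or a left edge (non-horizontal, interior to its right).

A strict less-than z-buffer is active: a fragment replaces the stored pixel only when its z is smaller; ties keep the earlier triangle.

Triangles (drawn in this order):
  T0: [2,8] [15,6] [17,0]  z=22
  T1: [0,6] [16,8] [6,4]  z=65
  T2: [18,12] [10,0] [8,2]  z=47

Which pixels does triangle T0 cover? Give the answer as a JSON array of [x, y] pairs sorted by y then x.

T0:
  2·area = 74  (B↔C swapped to make it positive)
  edge (2, 8)→(17, 0): d=(15,-8) top-left  bias=+0
  edge (17, 0)→(15, 6): d=(-2,6) right/bottom  bias=-1
  edge (15, 6)→(2, 8): d=(-13,2) right/bottom  bias=-1
    (6,1)@(13, 3): e=[13,18,43] → █
    (7,1)@(15, 3): e=[29,6,39] → █
    (8,1)@(17, 3): e=[45,-6,35] → ·
    (4,2)@(9, 5): e=[11,38,25] → █
    (5,2)@(11, 5): e=[27,26,21] → █
    (8,2)@(17, 5): e=[75,-10,9] → ·
    (2,3)@(5, 7): e=[9,58,7] → █
    (3,3)@(7, 7): e=[25,46,3] → █
    (4,3)@(9, 7): e=[41,34,-1] → ·
    (5,3)@(11, 7): e=[57,22,-5] → ·
    (6,3)@(13, 7): e=[73,10,-9] → ·
    (7,3)@(15, 7): e=[89,-2,-13] → ·
  covered (8 px):
    · · · · · · · · · · ·
    · · · · · · █ █ · · ·
    · · · · █ █ █ █ · · ·
    · · █ █ · · · · · · ·
    · · · · · · · · · · ·
    · · · · · · · · · · ·
    · · · · · · · · · · ·
    · · · · · · · · · · ·
    · · · · · · · · · · ·
T1:
  2·area = 44  (B↔C swapped to make it positive)
  edge (0, 6)→(6, 4): d=(6,-2) top-left  bias=+0
  edge (6, 4)→(16, 8): d=(10,4) right/bottom  bias=-1
  edge (16, 8)→(0, 6): d=(-16,-2) top-left  bias=+0
    (7,0)@(15, 1): e=[0,-66,110] → ·  [on edge]
    (4,1)@(9, 3): e=[0,-22,66] → ·  [on edge]
    (1,2)@(3, 5): e=[0,22,22] → █  [on edge]
    (2,2)@(5, 5): e=[4,14,26] → █
    (3,2)@(7, 5): e=[8,6,30] → █
    (4,2)@(9, 5): e=[12,-2,34] → ·
    (1,3)@(3, 7): e=[12,42,-10] → ·
    (2,3)@(5, 7): e=[16,34,-6] → ·
    (3,3)@(7, 7): e=[20,26,-2] → ·
    (4,3)@(9, 7): e=[24,18,2] → █
    (5,3)@(11, 7): e=[28,10,6] → █
    (6,3)@(13, 7): e=[32,2,10] → █
  covered (6 px):
    · · · · · · · · · · ·
    · · · · · · · · · · ·
    · █ █ █ · · · · · · ·
    · · · · █ █ █ · · · ·
    · · · · · · · · · · ·
    · · · · · · · · · · ·
    · · · · · · · · · · ·
    · · · · · · · · · · ·
    · · · · · · · · · · ·
T2:
  2·area = 40  (B↔C swapped to make it positive)
  edge (18, 12)→(8, 2): d=(-10,-10) top-left  bias=+0
  edge (8, 2)→(10, 0): d=(2,-2) top-left  bias=+0
  edge (10, 0)→(18, 12): d=(8,12) right/bottom  bias=-1
    (3,0)@(7, 1): e=[0,-4,44] → ·  [on edge]
    (4,0)@(9, 1): e=[20,0,20] → █  [on edge]
    (5,0)@(11, 1): e=[40,4,-4] → ·
    (3,1)@(7, 3): e=[-20,0,60] → ·  [on edge]
    (4,1)@(9, 3): e=[0,4,36] → █  [on edge]
    (5,1)@(11, 3): e=[20,8,12] → █
    (6,1)@(13, 3): e=[40,12,-12] → ·
    (2,2)@(5, 5): e=[-60,0,100] → ·  [on edge]
    (4,2)@(9, 5): e=[-20,8,52] → ·
    (5,2)@(11, 5): e=[0,12,28] → █  [on edge]
    (6,2)@(13, 5): e=[20,16,4] → █
    (7,2)@(15, 5): e=[40,20,-20] → ·
    (1,3)@(3, 7): e=[-100,0,140] → ·  [on edge]
    (6,3)@(13, 7): e=[0,20,20] → █  [on edge]
    (0,4)@(1, 9): e=[-140,0,180] → ·  [on edge]
    (7,4)@(15, 9): e=[0,28,12] → █  [on edge]
    (8,5)@(17, 11): e=[0,36,4] → █  [on edge]
    (9,6)@(19, 13): e=[0,44,-4] → ·  [on edge]
    (10,7)@(21, 15): e=[0,52,-12] → ·  [on edge]
  covered (8 px):
    · · · · █ · · · · · ·
    · · · · █ █ · · · · ·
    · · · · · █ █ · · · ·
    · · · · · · █ · · · ·
    · · · · · · · █ · · ·
    · · · · · · · · █ · ·
    · · · · · · · · · · ·
    · · · · · · · · · · ·
    · · · · · · · · · · ·

Final: [[6,1],[7,1],[4,2],[5,2],[6,2],[7,2],[2,3],[3,3]]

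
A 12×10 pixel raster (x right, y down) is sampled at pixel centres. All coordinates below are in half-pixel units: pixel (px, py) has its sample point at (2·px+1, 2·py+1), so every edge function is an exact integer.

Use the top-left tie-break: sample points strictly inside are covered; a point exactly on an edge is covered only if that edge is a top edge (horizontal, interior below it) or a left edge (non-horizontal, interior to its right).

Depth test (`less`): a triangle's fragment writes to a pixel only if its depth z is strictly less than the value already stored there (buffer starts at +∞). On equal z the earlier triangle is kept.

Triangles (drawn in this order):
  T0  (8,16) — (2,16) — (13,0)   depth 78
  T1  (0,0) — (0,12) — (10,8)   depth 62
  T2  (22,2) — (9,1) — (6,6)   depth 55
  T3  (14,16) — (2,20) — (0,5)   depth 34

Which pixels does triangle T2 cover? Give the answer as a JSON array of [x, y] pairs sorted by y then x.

T0:
  2·area = 96
  edge (8, 16)→(2, 16): d=(-6,0) right/bottom  bias=-1
  edge (2, 16)→(13, 0): d=(11,-16) top-left  bias=+0
  edge (13, 0)→(8, 16): d=(-5,16) right/bottom  bias=-1
    (5,1)@(11, 3): e=[78,1,17] → #
    (6,1)@(13, 3): e=[78,33,-15] → ·
    (5,2)@(11, 5): e=[66,23,7] → #
    (6,2)@(13, 5): e=[66,55,-25] → ·
    (4,3)@(9, 7): e=[54,13,29] → #
    (5,3)@(11, 7): e=[54,45,-3] → ·
    (3,4)@(7, 9): e=[42,3,51] → #
    (5,4)@(11, 9): e=[42,67,-13] → ·
    (3,5)@(7, 11): e=[30,25,41] → #
    (5,5)@(11, 11): e=[30,89,-23] → ·
    (2,6)@(5, 13): e=[18,15,63] → #
    (4,6)@(9, 13): e=[18,79,-1] → ·
  covered (12 px):
    · · · · · · · · · · · ·
    · · · · · # · · · · · ·
    · · · · · # · · · · · ·
    · · · · # · · · · · · ·
    · · · # # · · · · · · ·
    · · · # # · · · · · · ·
    · · # # · · · · · · · ·
    · # # # · · · · · · · ·
    · · · · · · · · · · · ·
    · · · · · · · · · · · ·
T1:
  2·area = 120  (B↔C swapped to make it positive)
  edge (0, 0)→(10, 8): d=(10,8) right/bottom  bias=-1
  edge (10, 8)→(0, 12): d=(-10,4) right/bottom  bias=-1
  edge (0, 12)→(0, 0): d=(0,-12) top-left  bias=+0
    (0,0)@(1, 1): e=[2,106,12] → #
    (1,0)@(3, 1): e=[-14,98,36] → ·
    (0,1)@(1, 3): e=[22,86,12] → #
    (1,1)@(3, 3): e=[6,78,36] → #
    (2,1)@(5, 3): e=[-10,70,60] → ·
    (0,2)@(1, 5): e=[42,66,12] → #
    (2,2)@(5, 5): e=[10,50,60] → #
    (3,2)@(7, 5): e=[-6,42,84] → ·
    (0,3)@(1, 7): e=[62,46,12] → #
    (3,3)@(7, 7): e=[14,22,84] → #
    (4,3)@(9, 7): e=[-2,14,108] → ·
    (0,4)@(1, 9): e=[82,26,12] → #
  covered (15 px):
    # · · · · · · · · · · ·
    # # · · · · · · · · · ·
    # # # · · · · · · · · ·
    # # # # · · · · · · · ·
    # # # # · · · · · · · ·
    # · · · · · · · · · · ·
    · · · · · · · · · · · ·
    · · · · · · · · · · · ·
    · · · · · · · · · · · ·
    · · · · · · · · · · · ·
T2:
  2·area = 68  (B↔C swapped to make it positive)
  edge (22, 2)→(6, 6): d=(-16,4) right/bottom  bias=-1
  edge (6, 6)→(9, 1): d=(3,-5) top-left  bias=+0
  edge (9, 1)→(22, 2): d=(13,1) right/bottom  bias=-1
    (4,0)@(9, 1): e=[68,0,0] → ·  [on edge]
    (4,1)@(9, 3): e=[36,6,26] → #
    (5,1)@(11, 3): e=[28,16,24] → #
    (6,1)@(13, 3): e=[20,26,22] → #
    (7,1)@(15, 3): e=[12,36,20] → #
    (8,1)@(17, 3): e=[4,46,18] → #
    (9,1)@(19, 3): e=[-4,56,16] → ·
    (3,2)@(7, 5): e=[12,2,54] → #
    (5,2)@(11, 5): e=[-4,22,50] → ·
    (6,2)@(13, 5): e=[-12,32,48] → ·
    (7,2)@(15, 5): e=[-20,42,46] → ·
    (8,2)@(17, 5): e=[-28,52,44] → ·
    (1,5)@(3, 11): e=[-68,0,136] → ·  [on edge]
  covered (7 px):
    · · · · · · · · · · · ·
    · · · · # # # # # · · ·
    · · · # # · · · · · · ·
    · · · · · · · · · · · ·
    · · · · · · · · · · · ·
    · · · · · · · · · · · ·
    · · · · · · · · · · · ·
    · · · · · · · · · · · ·
    · · · · · · · · · · · ·
    · · · · · · · · · · · ·
T3:
  2·area = 188
  edge (14, 16)→(2, 20): d=(-12,4) right/bottom  bias=-1
  edge (2, 20)→(0, 5): d=(-2,-15) top-left  bias=+0
  edge (0, 5)→(14, 16): d=(14,11) right/bottom  bias=-1
    (0,3)@(1, 7): e=[160,11,17] → #
    (1,3)@(3, 7): e=[152,41,-5] → ·
    (0,4)@(1, 9): e=[136,7,45] → #
    (1,4)@(3, 9): e=[128,37,23] → #
    (2,4)@(5, 9): e=[120,67,1] → #
    (3,4)@(7, 9): e=[112,97,-21] → ·
    (0,5)@(1, 11): e=[112,3,73] → #
    (3,5)@(7, 11): e=[88,93,7] → #
    (4,5)@(9, 11): e=[80,123,-15] → ·
    (0,6)@(1, 13): e=[88,-1,101] → ·
    (1,6)@(3, 13): e=[80,29,79] → #
    (4,6)@(9, 13): e=[56,119,13] → #
    (11,6)@(23, 13): e=[0,329,-141] → ·  [on edge]
    (8,7)@(17, 15): e=[0,235,-47] → ·  [on edge]
    (5,8)@(11, 17): e=[0,141,47] → ·  [on edge]
    (2,9)@(5, 19): e=[0,47,141] → ·  [on edge]
  covered (22 px):
    · · · · · · · · · · · ·
    · · · · · · · · · · · ·
    · · · · · · · · · · · ·
    # · · · · · · · · · · ·
    # # # · · · · · · · · ·
    # # # # · · · · · · · ·
    · # # # # · · · · · · ·
    · # # # # # · · · · · ·
    · # # # # · · · · · · ·
    · # · · · · · · · · · ·

Answer: [[4,1],[5,1],[6,1],[7,1],[8,1],[3,2],[4,2]]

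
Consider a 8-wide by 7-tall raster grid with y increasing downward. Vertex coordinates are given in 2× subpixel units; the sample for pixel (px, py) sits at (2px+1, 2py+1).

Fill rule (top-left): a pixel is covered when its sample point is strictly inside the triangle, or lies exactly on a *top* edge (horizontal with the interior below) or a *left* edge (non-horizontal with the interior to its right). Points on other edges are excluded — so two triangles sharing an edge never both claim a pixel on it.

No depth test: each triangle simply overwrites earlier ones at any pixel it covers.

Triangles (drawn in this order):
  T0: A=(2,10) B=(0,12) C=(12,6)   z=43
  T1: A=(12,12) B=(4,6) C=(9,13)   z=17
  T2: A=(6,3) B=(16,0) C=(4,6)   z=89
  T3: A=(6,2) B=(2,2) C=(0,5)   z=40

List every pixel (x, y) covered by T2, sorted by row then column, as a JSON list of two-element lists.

T0:
  2·area = 12  (B↔C swapped to make it positive)
  edge (2, 10)→(12, 6): d=(10,-4) top-left  bias=+0
  edge (12, 6)→(0, 12): d=(-12,6) right/bottom  bias=-1
  edge (0, 12)→(2, 10): d=(2,-2) top-left  bias=+0
    (5,0)@(11, 1): e=[-54,66,0] → ·  [on edge]
    (4,1)@(9, 3): e=[-42,54,0] → ·  [on edge]
    (3,2)@(7, 5): e=[-30,42,0] → ·  [on edge]
    (2,3)@(5, 7): e=[-18,30,0] → ·  [on edge]
    (1,4)@(3, 9): e=[-6,18,0] → ·  [on edge]
    (2,4)@(5, 9): e=[2,6,4] → █
    (3,4)@(7, 9): e=[10,-6,8] → ·
    (0,5)@(1, 11): e=[6,6,0] → █  [on edge]
    (1,5)@(3, 11): e=[14,-6,4] → ·
    (2,5)@(5, 11): e=[22,-18,8] → ·
    (0,6)@(1, 13): e=[26,-18,4] → ·
  covered (2 px):
    · · · · · · · ·
    · · · · · · · ·
    · · · · · · · ·
    · · · · · · · ·
    · · █ · · · · ·
    █ · · · · · · ·
    · · · · · · · ·
T1:
  2·area = 26  (B↔C swapped to make it positive)
  edge (12, 12)→(9, 13): d=(-3,1) right/bottom  bias=-1
  edge (9, 13)→(4, 6): d=(-5,-7) top-left  bias=+0
  edge (4, 6)→(12, 12): d=(8,6) right/bottom  bias=-1
    (2,3)@(5, 7): e=[22,2,2] → █
    (3,3)@(7, 7): e=[20,16,-10] → ·
    (2,4)@(5, 9): e=[16,-8,18] → ·
    (3,4)@(7, 9): e=[14,6,6] → █
    (4,4)@(9, 9): e=[12,20,-6] → ·
    (3,5)@(7, 11): e=[8,-4,22] → ·
    (4,5)@(9, 11): e=[6,10,10] → █
    (5,5)@(11, 11): e=[4,24,-2] → ·
    (7,5)@(15, 11): e=[0,52,-26] → ·  [on edge]
    (4,6)@(9, 13): e=[0,0,26] → ·  [on edge]
  covered (3 px):
    · · · · · · · ·
    · · · · · · · ·
    · · · · · · · ·
    · · █ · · · · ·
    · · · █ · · · ·
    · · · · █ · · ·
    · · · · · · · ·
T2:
  2·area = 24
  edge (6, 3)→(16, 0): d=(10,-3) top-left  bias=+0
  edge (16, 0)→(4, 6): d=(-12,6) right/bottom  bias=-1
  edge (4, 6)→(6, 3): d=(2,-3) top-left  bias=+0
    (6,0)@(13, 1): e=[1,6,17] → █
    (7,0)@(15, 1): e=[7,-6,23] → ·
    (3,1)@(7, 3): e=[3,18,3] → █
    (4,1)@(9, 3): e=[9,6,9] → █
    (5,1)@(11, 3): e=[15,-6,15] → ·
    (6,1)@(13, 3): e=[21,-18,21] → ·
    (2,2)@(5, 5): e=[17,6,1] → █
    (3,2)@(7, 5): e=[23,-6,7] → ·
    (4,2)@(9, 5): e=[29,-18,13] → ·
    (2,3)@(5, 7): e=[37,-18,5] → ·
  covered (4 px):
    · · · · · · █ ·
    · · · █ █ · · ·
    · · █ · · · · ·
    · · · · · · · ·
    · · · · · · · ·
    · · · · · · · ·
    · · · · · · · ·
T3:
  2·area = 12  (B↔C swapped to make it positive)
  edge (6, 2)→(0, 5): d=(-6,3) right/bottom  bias=-1
  edge (0, 5)→(2, 2): d=(2,-3) top-left  bias=+0
  edge (2, 2)→(6, 2): d=(4,0) top-left  bias=+0
    (1,1)@(3, 3): e=[3,5,4] → █
    (2,1)@(5, 3): e=[-3,11,4] → ·
    (1,2)@(3, 5): e=[-9,9,12] → ·
  covered (1 px):
    · · · · · · · ·
    · █ · · · · · ·
    · · · · · · · ·
    · · · · · · · ·
    · · · · · · · ·
    · · · · · · · ·
    · · · · · · · ·

Result: [[6,0],[3,1],[4,1],[2,2]]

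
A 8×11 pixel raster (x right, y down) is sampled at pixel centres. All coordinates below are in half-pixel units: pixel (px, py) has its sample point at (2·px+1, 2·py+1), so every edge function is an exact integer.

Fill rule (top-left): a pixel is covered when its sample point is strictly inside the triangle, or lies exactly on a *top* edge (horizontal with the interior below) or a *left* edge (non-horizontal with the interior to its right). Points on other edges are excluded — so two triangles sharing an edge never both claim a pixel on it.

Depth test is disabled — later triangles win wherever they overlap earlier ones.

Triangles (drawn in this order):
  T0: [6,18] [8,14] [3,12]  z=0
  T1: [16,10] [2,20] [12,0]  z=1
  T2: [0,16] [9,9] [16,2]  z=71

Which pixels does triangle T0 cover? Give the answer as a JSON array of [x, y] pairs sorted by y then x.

T0:
  2·area = 24  (B↔C swapped to make it positive)
  edge (6, 18)→(3, 12): d=(-3,-6) top-left  bias=+0
  edge (3, 12)→(8, 14): d=(5,2) right/bottom  bias=-1
  edge (8, 14)→(6, 18): d=(-2,4) right/bottom  bias=-1
    (2,6)@(5, 13): e=[9,1,14] → X
    (3,6)@(7, 13): e=[21,-3,6] → .
    (2,7)@(5, 15): e=[3,11,10] → X
    (3,7)@(7, 15): e=[15,7,2] → X
    (4,7)@(9, 15): e=[27,3,-6] → .
    (2,8)@(5, 17): e=[-3,21,6] → .
    (3,8)@(7, 17): e=[9,17,-2] → .
  covered (3 px):
    . . . . . . . .
    . . . . . . . .
    . . . . . . . .
    . . . . . . . .
    . . . . . . . .
    . . . . . . . .
    . . X . . . . .
    . . X X . . . .
    . . . . . . . .
    . . . . . . . .
    . . . . . . . .
T1:
  2·area = 180
  edge (16, 10)→(2, 20): d=(-14,10) right/bottom  bias=-1
  edge (2, 20)→(12, 0): d=(10,-20) top-left  bias=+0
  edge (12, 0)→(16, 10): d=(4,10) right/bottom  bias=-1
    (5,1)@(11, 3): e=[148,10,22] → X
    (6,1)@(13, 3): e=[128,50,2] → X
    (7,1)@(15, 3): e=[108,90,-18] → .
    (5,2)@(11, 5): e=[120,30,30] → X
    (7,2)@(15, 5): e=[80,110,-10] → .
    (4,3)@(9, 7): e=[112,10,58] → X
    (7,3)@(15, 7): e=[52,130,-2] → .
    (4,4)@(9, 9): e=[84,30,66] → X
    (7,4)@(15, 9): e=[24,150,6] → X
    (3,5)@(7, 11): e=[76,10,94] → X
    (7,5)@(15, 11): e=[-4,170,14] → .
    (3,6)@(7, 13): e=[48,30,102] → X
    (4,7)@(9, 15): e=[0,90,90] → .  [on edge]
  covered (22 px):
    . . . . . . . .
    . . . . . X X .
    . . . . . X X .
    . . . . X X X .
    . . . . X X X X
    . . . X X X X .
    . . . X X X . .
    . . X X . . . .
    . . X . . . . .
    . X . . . . . .
    . . . . . . . .
T2:
  2·area = 14  (B↔C swapped to make it positive)
  edge (0, 16)→(16, 2): d=(16,-14) top-left  bias=+0
  edge (16, 2)→(9, 9): d=(-7,7) right/bottom  bias=-1
  edge (9, 9)→(0, 16): d=(-9,7) right/bottom  bias=-1
    (7,1)@(15, 3): e=[2,0,12] → .  [on edge]
    (6,2)@(13, 5): e=[6,0,8] → .  [on edge]
    (5,3)@(11, 7): e=[10,0,4] → .  [on edge]
    (4,4)@(9, 9): e=[14,0,0] → .  [on edge]
    (3,5)@(7, 11): e=[18,0,-4] → .  [on edge]
    (2,6)@(5, 13): e=[22,0,-8] → .  [on edge]
    (1,7)@(3, 15): e=[26,0,-12] → .  [on edge]
    (0,8)@(1, 17): e=[30,0,-16] → .  [on edge]
  covered (0 px):
    . . . . . . . .
    . . . . . . . .
    . . . . . . . .
    . . . . . . . .
    . . . . . . . .
    . . . . . . . .
    . . . . . . . .
    . . . . . . . .
    . . . . . . . .
    . . . . . . . .
    . . . . . . . .

Final: [[2,6],[2,7],[3,7]]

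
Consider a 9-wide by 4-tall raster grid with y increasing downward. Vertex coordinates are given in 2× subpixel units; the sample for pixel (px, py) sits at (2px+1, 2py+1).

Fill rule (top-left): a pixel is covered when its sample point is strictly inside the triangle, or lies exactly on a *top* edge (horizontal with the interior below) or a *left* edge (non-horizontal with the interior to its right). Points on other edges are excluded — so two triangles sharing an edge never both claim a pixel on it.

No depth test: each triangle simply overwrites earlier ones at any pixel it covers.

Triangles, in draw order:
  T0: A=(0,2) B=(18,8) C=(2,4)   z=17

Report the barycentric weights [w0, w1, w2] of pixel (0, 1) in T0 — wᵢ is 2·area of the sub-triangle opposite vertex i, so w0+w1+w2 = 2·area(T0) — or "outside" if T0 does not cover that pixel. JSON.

T0:
  2·area = 24
  edge (0, 2)→(18, 8): d=(18,6) right/bottom  bias=-1
  edge (18, 8)→(2, 4): d=(-16,-4) top-left  bias=+0
  edge (2, 4)→(0, 2): d=(-2,-2) top-left  bias=+0
    (0,1)@(1, 3): e=[12,12,0] → █  [on edge]
    (1,1)@(3, 3): e=[0,20,4] → ·  [on edge]
    (0,2)@(1, 5): e=[48,-20,-4] → ·
    (1,2)@(3, 5): e=[36,-12,0] → ·  [on edge]
    (3,2)@(7, 5): e=[12,4,8] → █
    (4,2)@(9, 5): e=[0,12,12] → ·  [on edge]
    (2,3)@(5, 7): e=[60,-36,0] → ·  [on edge]
    (3,3)@(7, 7): e=[48,-28,4] → ·
    (7,3)@(15, 7): e=[0,4,20] → ·  [on edge]
  covered (2 px):
    · · · · · · · · ·
    █ · · · · · · · ·
    · · · █ · · · · ·
    · · · · · · · · ·

Answer: [12,0,12]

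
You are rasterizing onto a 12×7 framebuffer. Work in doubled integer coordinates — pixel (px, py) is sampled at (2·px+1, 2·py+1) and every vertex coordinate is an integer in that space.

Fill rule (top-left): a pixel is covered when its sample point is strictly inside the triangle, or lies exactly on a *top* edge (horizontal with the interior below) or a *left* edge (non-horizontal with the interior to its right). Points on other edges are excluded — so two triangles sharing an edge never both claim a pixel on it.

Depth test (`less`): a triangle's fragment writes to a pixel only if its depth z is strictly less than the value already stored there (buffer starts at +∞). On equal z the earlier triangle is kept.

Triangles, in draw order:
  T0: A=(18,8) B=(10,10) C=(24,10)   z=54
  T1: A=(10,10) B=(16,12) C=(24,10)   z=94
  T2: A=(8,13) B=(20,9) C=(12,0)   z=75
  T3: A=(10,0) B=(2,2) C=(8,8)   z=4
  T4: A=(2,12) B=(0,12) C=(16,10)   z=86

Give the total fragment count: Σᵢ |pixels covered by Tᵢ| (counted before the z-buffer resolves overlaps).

T0:
  2·area = 28  (B↔C swapped to make it positive)
  edge (18, 8)→(24, 10): d=(6,2) right/bottom  bias=-1
  edge (24, 10)→(10, 10): d=(-14,0) right/bottom  bias=-1
  edge (10, 10)→(18, 8): d=(8,-2) top-left  bias=+0
    (1,1)@(3, 3): e=[0,98,-70] → .  [on edge]
    (4,2)@(9, 5): e=[0,70,-42] → .  [on edge]
    (7,3)@(15, 7): e=[0,42,-14] → .  [on edge]
    (7,4)@(15, 9): e=[12,14,2] → X
    (8,4)@(17, 9): e=[8,14,6] → X
    (9,4)@(19, 9): e=[4,14,10] → X
    (10,4)@(21, 9): e=[0,14,14] → .  [on edge]
    (7,5)@(15, 11): e=[24,-14,18] → .
    (8,5)@(17, 11): e=[20,-14,22] → .
    (9,5)@(19, 11): e=[16,-14,26] → .
  covered (3 px):
    . . . . . . . . . . . .
    . . . . . . . . . . . .
    . . . . . . . . . . . .
    . . . . . . . . . . . .
    . . . . . . . X X X . .
    . . . . . . . . . . . .
    . . . . . . . . . . . .
T1:
  2·area = 28  (B↔C swapped to make it positive)
  edge (10, 10)→(24, 10): d=(14,0) top-left  bias=+0
  edge (24, 10)→(16, 12): d=(-8,2) right/bottom  bias=-1
  edge (16, 12)→(10, 10): d=(-6,-2) top-left  bias=+0
    (0,3)@(1, 7): e=[-42,70,0] → .  [on edge]
    (3,4)@(7, 9): e=[-14,42,0] → .  [on edge]
    (6,5)@(13, 11): e=[14,14,0] → X  [on edge]
    (7,5)@(15, 11): e=[14,10,4] → X
    (8,5)@(17, 11): e=[14,6,8] → X
    (9,5)@(19, 11): e=[14,2,12] → X
    (10,5)@(21, 11): e=[14,-2,16] → .
    (6,6)@(13, 13): e=[42,-2,-12] → .
    (7,6)@(15, 13): e=[42,-6,-8] → .
    (8,6)@(17, 13): e=[42,-10,-4] → .
    (9,6)@(19, 13): e=[42,-14,0] → .  [on edge]
  covered (4 px):
    . . . . . . . . . . . .
    . . . . . . . . . . . .
    . . . . . . . . . . . .
    . . . . . . . . . . . .
    . . . . . . . . . . . .
    . . . . . . X X X X . .
    . . . . . . . . . . . .
T2:
  2·area = 140  (B↔C swapped to make it positive)
  edge (8, 13)→(12, 0): d=(4,-13) top-left  bias=+0
  edge (12, 0)→(20, 9): d=(8,9) right/bottom  bias=-1
  edge (20, 9)→(8, 13): d=(-12,4) right/bottom  bias=-1
    (6,1)@(13, 3): e=[25,15,100] → X
    (7,1)@(15, 3): e=[51,-3,92] → .
    (5,2)@(11, 5): e=[7,49,84] → X
    (7,2)@(15, 5): e=[59,13,68] → X
    (8,2)@(17, 5): e=[85,-5,60] → .
    (5,3)@(11, 7): e=[15,65,60] → X
    (8,3)@(17, 7): e=[93,11,36] → X
    (9,3)@(19, 7): e=[119,-7,28] → .
    (5,4)@(11, 9): e=[23,81,36] → X
    (9,4)@(19, 9): e=[127,9,4] → X
    (10,4)@(21, 9): e=[153,-9,-4] → .
    (4,5)@(9, 11): e=[5,115,20] → X
  covered (16 px):
    . . . . . . . . . . . .
    . . . . . . X . . . . .
    . . . . . X X X . . . .
    . . . . . X X X X . . .
    . . . . . X X X X X . .
    . . . . X X X . . . . .
    . . . . . . . . . . . .
T3:
  2·area = 60  (B↔C swapped to make it positive)
  edge (10, 0)→(8, 8): d=(-2,8) right/bottom  bias=-1
  edge (8, 8)→(2, 2): d=(-6,-6) top-left  bias=+0
  edge (2, 2)→(10, 0): d=(8,-2) top-left  bias=+0
    (0,0)@(1, 1): e=[70,0,-10] → .  [on edge]
    (3,0)@(7, 1): e=[22,36,2] → X
    (4,0)@(9, 1): e=[6,48,6] → X
    (5,0)@(11, 1): e=[-10,60,10] → .
    (1,1)@(3, 3): e=[50,0,10] → X  [on edge]
    (2,1)@(5, 3): e=[34,12,14] → X
    (5,1)@(11, 3): e=[-14,48,26] → .
    (1,2)@(3, 5): e=[46,-12,26] → .
    (2,2)@(5, 5): e=[30,0,30] → X  [on edge]
    (4,2)@(9, 5): e=[-2,24,38] → .
    (2,3)@(5, 7): e=[26,-12,46] → .
    (3,3)@(7, 7): e=[10,0,50] → X  [on edge]
    (4,4)@(9, 9): e=[-10,0,70] → .  [on edge]
    (5,5)@(11, 11): e=[-30,0,90] → .  [on edge]
    (6,6)@(13, 13): e=[-50,0,110] → .  [on edge]
  covered (9 px):
    . . . X X . . . . . . .
    . X X X X . . . . . . .
    . . X X . . . . . . . .
    . . . X . . . . . . . .
    . . . . . . . . . . . .
    . . . . . . . . . . . .
    . . . . . . . . . . . .
T4:
  2·area = 4
  edge (2, 12)→(0, 12): d=(-2,0) right/bottom  bias=-1
  edge (0, 12)→(16, 10): d=(16,-2) top-left  bias=+0
  edge (16, 10)→(2, 12): d=(-14,2) right/bottom  bias=-1
    (11,4)@(23, 9): e=[6,-2,0] → .  [on edge]
    (4,5)@(9, 11): e=[2,2,0] → .  [on edge]
  covered (0 px):
    . . . . . . . . . . . .
    . . . . . . . . . . . .
    . . . . . . . . . . . .
    . . . . . . . . . . . .
    . . . . . . . . . . . .
    . . . . . . . . . . . .
    . . . . . . . . . . . .

Final: 32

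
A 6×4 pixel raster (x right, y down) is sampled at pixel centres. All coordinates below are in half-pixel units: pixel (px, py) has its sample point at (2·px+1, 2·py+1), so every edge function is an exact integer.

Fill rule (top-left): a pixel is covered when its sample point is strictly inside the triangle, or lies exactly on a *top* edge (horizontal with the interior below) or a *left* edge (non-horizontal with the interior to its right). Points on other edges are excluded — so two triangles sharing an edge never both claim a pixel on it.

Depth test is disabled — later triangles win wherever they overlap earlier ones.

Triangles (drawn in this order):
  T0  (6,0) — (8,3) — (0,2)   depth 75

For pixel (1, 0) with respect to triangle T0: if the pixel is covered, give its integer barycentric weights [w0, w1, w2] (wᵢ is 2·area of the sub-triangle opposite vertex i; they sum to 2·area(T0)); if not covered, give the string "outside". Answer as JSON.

T0:
  2·area = 22
  edge (6, 0)→(8, 3): d=(2,3) right/bottom  bias=-1
  edge (8, 3)→(0, 2): d=(-8,-1) top-left  bias=+0
  edge (0, 2)→(6, 0): d=(6,-2) top-left  bias=+0
    (1,0)@(3, 1): e=[11,11,0] → █  [on edge]
    (2,0)@(5, 1): e=[5,13,4] → █
    (3,0)@(7, 1): e=[-1,15,8] → ·
    (1,1)@(3, 3): e=[15,-5,12] → ·
    (2,1)@(5, 3): e=[9,-3,16] → ·
  covered (2 px):
    · █ █ · · ·
    · · · · · ·
    · · · · · ·
    · · · · · ·

Result: [11,0,11]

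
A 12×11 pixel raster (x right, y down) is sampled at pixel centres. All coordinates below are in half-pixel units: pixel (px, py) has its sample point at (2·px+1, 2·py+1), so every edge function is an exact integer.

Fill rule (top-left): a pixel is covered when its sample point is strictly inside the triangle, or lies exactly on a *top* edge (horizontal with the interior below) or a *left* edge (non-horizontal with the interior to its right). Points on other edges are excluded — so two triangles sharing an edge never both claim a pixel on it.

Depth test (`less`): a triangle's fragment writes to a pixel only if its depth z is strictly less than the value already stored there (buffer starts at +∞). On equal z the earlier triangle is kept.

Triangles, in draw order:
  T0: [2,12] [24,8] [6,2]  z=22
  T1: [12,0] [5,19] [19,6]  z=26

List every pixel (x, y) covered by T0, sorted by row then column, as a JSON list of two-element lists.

T0:
  2·area = 204  (B↔C swapped to make it positive)
  edge (2, 12)→(6, 2): d=(4,-10) top-left  bias=+0
  edge (6, 2)→(24, 8): d=(18,6) right/bottom  bias=-1
  edge (24, 8)→(2, 12): d=(-22,4) right/bottom  bias=-1
    (1,0)@(3, 1): e=[-34,0,238] → ·  [on edge]
    (3,1)@(7, 3): e=[14,12,178] → #
    (4,1)@(9, 3): e=[34,0,170] → ·  [on edge]
    (2,2)@(5, 5): e=[2,60,142] → #
    (4,2)@(9, 5): e=[42,36,126] → #
    (5,2)@(11, 5): e=[62,24,118] → #
    (6,2)@(13, 5): e=[82,12,110] → #
    (7,2)@(15, 5): e=[102,0,102] → ·  [on edge]
    (2,3)@(5, 7): e=[10,96,98] → #
    (7,3)@(15, 7): e=[110,36,58] → #
    (8,3)@(17, 7): e=[130,24,50] → #
    (9,3)@(19, 7): e=[150,12,42] → #
    (10,3)@(21, 7): e=[170,0,34] → ·  [on edge]
  covered (24 px):
    · · · · · · · · · · · ·
    · · · # · · · · · · · ·
    · · # # # # # · · · · ·
    · · # # # # # # # # · ·
    · · # # # # # # # · · ·
    · # # # · · · · · · · ·
    · · · · · · · · · · · ·
    · · · · · · · · · · · ·
    · · · · · · · · · · · ·
    · · · · · · · · · · · ·
    · · · · · · · · · · · ·
T1:
  2·area = 175  (B↔C swapped to make it positive)
  edge (12, 0)→(19, 6): d=(7,6) right/bottom  bias=-1
  edge (19, 6)→(5, 19): d=(-14,13) right/bottom  bias=-1
  edge (5, 19)→(12, 0): d=(7,-19) top-left  bias=+0
    (6,0)@(13, 1): e=[1,148,26] → #
    (7,0)@(15, 1): e=[-11,122,64] → ·
    (5,1)@(11, 3): e=[27,146,2] → #
    (7,1)@(15, 3): e=[3,94,78] → #
    (8,1)@(17, 3): e=[-9,68,116] → ·
    (5,2)@(11, 5): e=[41,118,16] → #
    (8,2)@(17, 5): e=[5,40,130] → #
    (9,2)@(19, 5): e=[-7,14,168] → ·
    (5,3)@(11, 7): e=[55,90,30] → #
    (9,3)@(19, 7): e=[7,-14,182] → ·
    (4,4)@(9, 9): e=[81,88,6] → #
    (8,4)@(17, 9): e=[33,-16,158] → ·
    (2,9)@(5, 19): e=[175,0,0] → ·  [on edge]
  covered (24 px):
    · · · · · · # · · · · ·
    · · · · · # # # · · · ·
    · · · · · # # # # · · ·
    · · · · · # # # # · · ·
    · · · · # # # # · · · ·
    · · · · # # # · · · · ·
    · · · · # # · · · · · ·
    · · · # # · · · · · · ·
    · · · # · · · · · · · ·
    · · · · · · · · · · · ·
    · · · · · · · · · · · ·

Final: [[3,1],[2,2],[3,2],[4,2],[5,2],[6,2],[2,3],[3,3],[4,3],[5,3],[6,3],[7,3],[8,3],[9,3],[2,4],[3,4],[4,4],[5,4],[6,4],[7,4],[8,4],[1,5],[2,5],[3,5]]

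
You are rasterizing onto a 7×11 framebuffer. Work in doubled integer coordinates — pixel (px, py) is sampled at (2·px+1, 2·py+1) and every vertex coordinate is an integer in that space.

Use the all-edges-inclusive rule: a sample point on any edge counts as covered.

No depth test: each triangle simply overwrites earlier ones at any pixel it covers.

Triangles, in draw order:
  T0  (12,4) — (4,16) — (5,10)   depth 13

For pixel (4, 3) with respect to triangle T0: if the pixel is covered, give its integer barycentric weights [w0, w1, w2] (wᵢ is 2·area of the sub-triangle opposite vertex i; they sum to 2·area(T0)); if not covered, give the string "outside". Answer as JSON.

T0:
  2·area = 36
  edge (12, 4)→(4, 16): d=(-8,12) inclusive
  edge (4, 16)→(5, 10): d=(1,-6) inclusive
  edge (5, 10)→(12, 4): d=(7,-6) inclusive
    (5,2)@(11, 5): e=[4,31,1] → █
    (6,2)@(13, 5): e=[-20,43,13] → ·
    (4,3)@(9, 7): e=[12,21,3] → █
    (5,3)@(11, 7): e=[-12,33,15] → ·
    (3,4)@(7, 9): e=[20,11,5] → █
    (4,4)@(9, 9): e=[-4,23,17] → ·
    (2,5)@(5, 11): e=[28,1,7] → █
    (4,5)@(9, 11): e=[-20,25,31] → ·
    (2,6)@(5, 13): e=[12,3,21] → █
    (3,6)@(7, 13): e=[-12,15,33] → ·
    (2,7)@(5, 15): e=[-4,5,35] → ·
  covered (6 px):
    · · · · · · ·
    · · · · · · ·
    · · · · · █ ·
    · · · · █ · ·
    · · · █ · · ·
    · · █ █ · · ·
    · · █ · · · ·
    · · · · · · ·
    · · · · · · ·
    · · · · · · ·
    · · · · · · ·

Answer: [21,3,12]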